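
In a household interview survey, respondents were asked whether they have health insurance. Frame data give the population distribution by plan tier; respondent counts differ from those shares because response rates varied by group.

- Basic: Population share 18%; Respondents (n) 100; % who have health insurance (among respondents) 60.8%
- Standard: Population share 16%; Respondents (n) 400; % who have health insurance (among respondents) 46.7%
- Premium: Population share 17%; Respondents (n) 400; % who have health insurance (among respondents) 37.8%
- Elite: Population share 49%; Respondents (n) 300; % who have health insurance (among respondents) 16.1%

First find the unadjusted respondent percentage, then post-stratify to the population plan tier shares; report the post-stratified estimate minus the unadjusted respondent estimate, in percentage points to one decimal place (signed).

-4.5 percentage points

Unadjusted (pooled respondent) estimate weights by respondent counts:
  (100/1200)×60.8 + (400/1200)×46.7 + (400/1200)×37.8 + (300/1200)×16.1 = 37.2583%
Reweighting by population plan tier shares:
  0.18×60.8 + 0.16×46.7 + 0.17×37.8 + 0.49×16.1 = 32.731%
Difference = 32.731 − 37.2583 = -4.5273 pp.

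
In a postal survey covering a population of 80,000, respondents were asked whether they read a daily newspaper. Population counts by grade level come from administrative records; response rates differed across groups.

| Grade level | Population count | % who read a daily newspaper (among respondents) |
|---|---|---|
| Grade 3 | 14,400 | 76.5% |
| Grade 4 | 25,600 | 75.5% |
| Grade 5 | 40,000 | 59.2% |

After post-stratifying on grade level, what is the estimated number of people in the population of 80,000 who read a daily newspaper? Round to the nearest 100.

Each cell contributes its population count × the respondent rate:
  Grade 3: 14,400 × 76.5% = 11,016
  Grade 4: 25,600 × 75.5% = 19,328
  Grade 5: 40,000 × 59.2% = 23,680
Estimated total = 54,024 → 54,000.

54,000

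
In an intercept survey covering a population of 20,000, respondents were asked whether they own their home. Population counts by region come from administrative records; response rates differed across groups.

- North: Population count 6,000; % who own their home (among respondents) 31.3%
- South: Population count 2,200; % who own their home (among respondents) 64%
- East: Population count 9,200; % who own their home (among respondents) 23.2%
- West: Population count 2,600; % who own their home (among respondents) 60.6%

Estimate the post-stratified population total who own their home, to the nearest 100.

7,000

Apply each group's respondent rate to its population count:
  North: 6,000 × 31.3% = 1878
  South: 2,200 × 64% = 1408
  East: 9,200 × 23.2% = 2134.4
  West: 2,600 × 60.6% = 1575.6
Estimated total = 6996 → 7,000.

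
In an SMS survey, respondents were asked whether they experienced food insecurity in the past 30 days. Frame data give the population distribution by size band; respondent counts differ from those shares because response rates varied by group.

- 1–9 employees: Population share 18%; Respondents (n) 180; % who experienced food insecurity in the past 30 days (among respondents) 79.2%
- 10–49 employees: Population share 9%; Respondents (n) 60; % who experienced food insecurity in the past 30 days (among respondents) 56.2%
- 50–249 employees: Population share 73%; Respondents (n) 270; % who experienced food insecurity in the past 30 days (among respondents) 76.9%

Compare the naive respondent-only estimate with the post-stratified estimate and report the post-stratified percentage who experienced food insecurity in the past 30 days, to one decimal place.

Without adjustment, the pooled respondent share is:
  (180/510)×79.2 + (60/510)×56.2 + (270/510)×76.9 = 75.2765%
Post-stratified estimate weights by population shares:
  0.18×79.2 + 0.09×56.2 + 0.73×76.9 = 75.451%

75.5%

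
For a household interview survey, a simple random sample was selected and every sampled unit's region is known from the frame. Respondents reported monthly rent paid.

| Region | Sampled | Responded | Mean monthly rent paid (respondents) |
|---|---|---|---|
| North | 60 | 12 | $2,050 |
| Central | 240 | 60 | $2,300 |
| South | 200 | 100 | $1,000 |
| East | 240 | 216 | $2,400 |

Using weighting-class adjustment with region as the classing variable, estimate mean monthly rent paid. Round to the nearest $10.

$1,960

Class response rates: North 12/60 = 20%, Central 60/240 = 25%, South 100/200 = 50%, East 216/240 = 90%.
Inverse-response-rate weighting restores each class to its sampled count, so class totals weight by n_sampled:
  North: 60 × 2050 = 123,000
  Central: 240 × 2300 = 552,000
  South: 200 × 1000 = 200,000
  East: 240 × 2400 = 576,000
Adjusted estimate = 1,451,000 / 740 = 1960.81 → $1,960.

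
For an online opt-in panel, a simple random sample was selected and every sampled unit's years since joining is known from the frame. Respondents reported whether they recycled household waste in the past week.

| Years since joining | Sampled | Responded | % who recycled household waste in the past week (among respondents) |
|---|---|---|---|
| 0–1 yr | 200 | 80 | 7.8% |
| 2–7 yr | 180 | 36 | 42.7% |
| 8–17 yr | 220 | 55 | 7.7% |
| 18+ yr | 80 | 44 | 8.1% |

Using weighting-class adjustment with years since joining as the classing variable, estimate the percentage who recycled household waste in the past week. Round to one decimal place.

17.0%

Response rates by class: 0–1 yr 80/200 = 40%, 2–7 yr 36/180 = 20%, 8–17 yr 55/220 = 25%, 18+ yr 44/80 = 55%.
With weight = n_sampled/n_responded per class, the weighted class total is n_sampled:
  0–1 yr: 200 × 7.8 = 1560
  2–7 yr: 180 × 42.7 = 7686
  8–17 yr: 220 × 7.7 = 1694
  18+ yr: 80 × 8.1 = 648
Adjusted estimate = 11,588 / 680 = 17.0412 → 17.0%.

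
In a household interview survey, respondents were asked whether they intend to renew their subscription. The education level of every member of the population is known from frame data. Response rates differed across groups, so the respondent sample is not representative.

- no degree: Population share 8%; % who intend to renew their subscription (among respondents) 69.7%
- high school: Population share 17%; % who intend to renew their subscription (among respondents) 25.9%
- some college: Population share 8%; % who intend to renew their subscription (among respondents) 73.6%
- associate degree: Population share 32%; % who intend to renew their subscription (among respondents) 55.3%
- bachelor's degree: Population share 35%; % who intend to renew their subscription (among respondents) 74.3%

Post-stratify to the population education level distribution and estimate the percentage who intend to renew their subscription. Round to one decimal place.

59.6%

Weight each group's respondent value by its population share:
  no degree: 0.08 × 69.7 = 5.576
  high school: 0.17 × 25.9 = 4.403
  some college: 0.08 × 73.6 = 5.888
  associate degree: 0.32 × 55.3 = 17.696
  bachelor's degree: 0.35 × 74.3 = 26.005
Post-stratified estimate = 59.568 → 59.6%.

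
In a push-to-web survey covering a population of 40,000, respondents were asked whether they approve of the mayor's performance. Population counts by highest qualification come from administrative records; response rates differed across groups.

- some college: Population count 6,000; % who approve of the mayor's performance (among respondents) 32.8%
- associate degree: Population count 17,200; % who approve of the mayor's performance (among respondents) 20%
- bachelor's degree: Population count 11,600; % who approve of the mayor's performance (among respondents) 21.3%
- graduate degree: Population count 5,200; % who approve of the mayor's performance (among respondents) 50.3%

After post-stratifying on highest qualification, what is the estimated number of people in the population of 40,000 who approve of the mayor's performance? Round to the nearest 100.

10,500

Each cell contributes its population count × the respondent rate:
  some college: 6,000 × 32.8% = 1968
  associate degree: 17,200 × 20% = 3440
  bachelor's degree: 11,600 × 21.3% = 2470.8
  graduate degree: 5,200 × 50.3% = 2615.6
Estimated total = 10494.4 → 10,500.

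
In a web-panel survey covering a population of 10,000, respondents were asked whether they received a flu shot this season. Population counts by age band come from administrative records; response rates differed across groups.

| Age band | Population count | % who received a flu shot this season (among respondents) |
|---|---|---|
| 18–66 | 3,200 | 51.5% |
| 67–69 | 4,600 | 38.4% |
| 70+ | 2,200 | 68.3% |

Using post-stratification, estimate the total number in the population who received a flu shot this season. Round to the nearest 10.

4,920

Each cell contributes its population count × the respondent rate:
  18–66: 3,200 × 51.5% = 1648
  67–69: 4,600 × 38.4% = 1766.4
  70+: 2,200 × 68.3% = 1502.6
Estimated total = 4917 → 4,920.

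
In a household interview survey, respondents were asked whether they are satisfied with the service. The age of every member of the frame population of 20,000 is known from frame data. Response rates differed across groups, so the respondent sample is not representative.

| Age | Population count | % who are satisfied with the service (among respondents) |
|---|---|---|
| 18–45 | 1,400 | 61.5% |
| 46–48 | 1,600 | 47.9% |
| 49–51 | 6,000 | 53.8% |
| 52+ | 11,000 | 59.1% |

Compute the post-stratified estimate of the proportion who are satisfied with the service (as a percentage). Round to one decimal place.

56.8%

Weight each group's respondent value by its population share:
  18–45: (1,400/20,000) × 61.5 = 4.305
  46–48: (1,600/20,000) × 47.9 = 3.832
  49–51: (6,000/20,000) × 53.8 = 16.14
  52+: (11,000/20,000) × 59.1 = 32.505
Post-stratified estimate = 56.782 → 56.8%.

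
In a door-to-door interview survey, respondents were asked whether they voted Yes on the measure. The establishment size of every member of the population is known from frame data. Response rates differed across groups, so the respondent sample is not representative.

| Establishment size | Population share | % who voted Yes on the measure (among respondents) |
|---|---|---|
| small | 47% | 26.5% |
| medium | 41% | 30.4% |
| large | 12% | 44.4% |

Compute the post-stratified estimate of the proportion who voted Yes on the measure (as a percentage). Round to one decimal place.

Weight each group's respondent value by its population share:
  small: 0.47 × 26.5 = 12.455
  medium: 0.41 × 30.4 = 12.464
  large: 0.12 × 44.4 = 5.328
Post-stratified estimate = 30.247 → 30.2%.

30.2%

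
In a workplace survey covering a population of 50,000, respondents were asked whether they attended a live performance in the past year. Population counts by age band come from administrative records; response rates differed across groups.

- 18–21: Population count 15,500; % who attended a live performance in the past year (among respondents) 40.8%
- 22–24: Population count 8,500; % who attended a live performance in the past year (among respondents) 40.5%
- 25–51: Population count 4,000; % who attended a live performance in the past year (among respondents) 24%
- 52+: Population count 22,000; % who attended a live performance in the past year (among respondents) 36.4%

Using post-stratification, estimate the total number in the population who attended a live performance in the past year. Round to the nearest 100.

18,700

Each cell contributes its population count × the respondent rate:
  18–21: 15,500 × 40.8% = 6324
  22–24: 8,500 × 40.5% = 3442.5
  25–51: 4,000 × 24% = 960
  52+: 22,000 × 36.4% = 8008
Estimated total = 18734.5 → 18,700.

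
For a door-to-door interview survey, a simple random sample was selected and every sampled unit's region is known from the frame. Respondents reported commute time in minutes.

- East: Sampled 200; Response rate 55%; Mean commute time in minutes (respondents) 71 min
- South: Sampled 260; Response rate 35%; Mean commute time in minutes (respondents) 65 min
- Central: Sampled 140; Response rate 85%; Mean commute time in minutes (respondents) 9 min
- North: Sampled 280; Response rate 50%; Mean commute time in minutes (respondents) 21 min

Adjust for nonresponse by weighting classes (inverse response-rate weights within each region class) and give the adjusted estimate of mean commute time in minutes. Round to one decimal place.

Inverse-response-rate weighting restores each class to its sampled count, so class totals weight by n_sampled:
  East: 200 × 71 = 14,200
  South: 260 × 65 = 16,900
  Central: 140 × 9 = 1260
  North: 280 × 21 = 5880
Adjusted estimate = 38,240 / 880 = 43.4545 → 43.5.

43.5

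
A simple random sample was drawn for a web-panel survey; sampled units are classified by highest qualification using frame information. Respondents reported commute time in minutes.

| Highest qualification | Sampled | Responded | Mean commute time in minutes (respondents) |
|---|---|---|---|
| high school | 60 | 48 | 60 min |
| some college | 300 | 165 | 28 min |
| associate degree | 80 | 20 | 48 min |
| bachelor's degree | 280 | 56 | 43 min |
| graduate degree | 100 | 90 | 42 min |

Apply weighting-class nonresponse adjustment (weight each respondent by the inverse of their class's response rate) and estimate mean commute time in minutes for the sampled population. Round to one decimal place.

Class response rates: high school 48/60 = 80%, some college 165/300 = 55%, associate degree 20/80 = 25%, bachelor's degree 56/280 = 20%, graduate degree 90/100 = 90%.
With weight = n_sampled/n_responded per class, the weighted class total is n_sampled:
  high school: 60 × 60 = 3600
  some college: 300 × 28 = 8400
  associate degree: 80 × 48 = 3840
  bachelor's degree: 280 × 43 = 12,040
  graduate degree: 100 × 42 = 4200
Adjusted estimate = 32,080 / 820 = 39.122 → 39.1.

39.1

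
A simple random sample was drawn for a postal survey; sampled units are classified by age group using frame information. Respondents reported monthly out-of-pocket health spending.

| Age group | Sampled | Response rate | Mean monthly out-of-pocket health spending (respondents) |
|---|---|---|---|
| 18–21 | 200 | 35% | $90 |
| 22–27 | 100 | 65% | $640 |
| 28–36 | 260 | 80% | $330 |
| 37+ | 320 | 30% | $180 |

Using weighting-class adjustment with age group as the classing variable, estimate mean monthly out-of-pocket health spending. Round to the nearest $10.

$260

Inverse-response-rate weighting restores each class to its sampled count, so class totals weight by n_sampled:
  18–21: 200 × 90 = 18,000
  22–27: 100 × 640 = 64,000
  28–36: 260 × 330 = 85,800
  37+: 320 × 180 = 57,600
Adjusted estimate = 225,400 / 880 = 256.136 → $260.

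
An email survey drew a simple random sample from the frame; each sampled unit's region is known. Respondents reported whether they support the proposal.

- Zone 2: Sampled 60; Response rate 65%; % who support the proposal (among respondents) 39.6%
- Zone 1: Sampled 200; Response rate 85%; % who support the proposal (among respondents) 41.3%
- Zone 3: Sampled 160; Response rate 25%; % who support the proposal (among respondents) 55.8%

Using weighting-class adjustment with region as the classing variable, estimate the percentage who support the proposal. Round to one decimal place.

Inverse-response-rate weighting restores each class to its sampled count, so class totals weight by n_sampled:
  Zone 2: 60 × 39.6 = 2376
  Zone 1: 200 × 41.3 = 8260
  Zone 3: 160 × 55.8 = 8928
Adjusted estimate = 19,564 / 420 = 46.581 → 46.6%.

46.6%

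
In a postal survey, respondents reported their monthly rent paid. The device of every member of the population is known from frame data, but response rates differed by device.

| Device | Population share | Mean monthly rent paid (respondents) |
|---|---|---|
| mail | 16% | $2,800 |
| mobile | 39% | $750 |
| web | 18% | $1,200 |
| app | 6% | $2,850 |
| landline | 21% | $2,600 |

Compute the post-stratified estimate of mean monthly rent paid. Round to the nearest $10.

$1,670

Weight each group's respondent value by its population share:
  mail: 0.16 × 2800 = 448
  mobile: 0.39 × 750 = 292.5
  web: 0.18 × 1200 = 216
  app: 0.06 × 2850 = 171
  landline: 0.21 × 2600 = 546
Post-stratified estimate = 1673.5 → $1,670.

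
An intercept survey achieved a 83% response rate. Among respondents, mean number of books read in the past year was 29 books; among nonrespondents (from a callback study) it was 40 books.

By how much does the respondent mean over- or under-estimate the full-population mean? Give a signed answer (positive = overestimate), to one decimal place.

Nonresponse fraction = 1 − 0.83 = 0.17.
Bias = (nonresponse fraction) × (respondent mean − nonrespondent mean)
     = 0.17 × (29 − 40) = 0.17 × -11 = -1.87.

-1.9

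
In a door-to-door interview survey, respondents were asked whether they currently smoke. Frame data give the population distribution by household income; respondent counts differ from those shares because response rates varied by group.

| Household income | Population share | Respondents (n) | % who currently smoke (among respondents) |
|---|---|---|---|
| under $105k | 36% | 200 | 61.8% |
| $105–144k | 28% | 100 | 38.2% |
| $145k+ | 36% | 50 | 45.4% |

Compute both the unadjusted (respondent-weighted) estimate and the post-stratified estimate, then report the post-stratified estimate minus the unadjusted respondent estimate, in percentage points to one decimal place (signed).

Naive respondent-only estimate (weights = respondent counts):
  (200/350)×61.8 + (100/350)×38.2 + (50/350)×45.4 = 52.7143%
Post-stratifying to population shares instead:
  0.36×61.8 + 0.28×38.2 + 0.36×45.4 = 49.288%
Difference = 49.288 − 52.7143 = -3.4263 pp.

-3.4 percentage points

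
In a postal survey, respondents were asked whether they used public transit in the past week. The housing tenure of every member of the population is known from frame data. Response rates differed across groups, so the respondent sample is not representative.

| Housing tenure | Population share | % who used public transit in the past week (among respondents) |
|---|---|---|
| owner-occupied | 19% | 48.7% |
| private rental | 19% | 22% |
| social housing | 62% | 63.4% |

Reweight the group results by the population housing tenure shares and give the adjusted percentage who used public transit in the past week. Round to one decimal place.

Each cell contributes population-share × respondent value:
  owner-occupied: 0.19 × 48.7 = 9.253
  private rental: 0.19 × 22 = 4.18
  social housing: 0.62 × 63.4 = 39.308
Post-stratified estimate = 52.741 → 52.7%.

52.7%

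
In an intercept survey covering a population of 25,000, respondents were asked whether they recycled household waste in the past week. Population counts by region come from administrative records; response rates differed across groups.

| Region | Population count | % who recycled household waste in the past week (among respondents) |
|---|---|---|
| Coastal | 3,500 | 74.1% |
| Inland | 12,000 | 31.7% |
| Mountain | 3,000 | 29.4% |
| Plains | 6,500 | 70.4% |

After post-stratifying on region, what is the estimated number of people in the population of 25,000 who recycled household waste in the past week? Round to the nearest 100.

Each cell contributes its population count × the respondent rate:
  Coastal: 3,500 × 74.1% = 2593.5
  Inland: 12,000 × 31.7% = 3804
  Mountain: 3,000 × 29.4% = 882
  Plains: 6,500 × 70.4% = 4576
Estimated total = 11855.5 → 11,900.

11,900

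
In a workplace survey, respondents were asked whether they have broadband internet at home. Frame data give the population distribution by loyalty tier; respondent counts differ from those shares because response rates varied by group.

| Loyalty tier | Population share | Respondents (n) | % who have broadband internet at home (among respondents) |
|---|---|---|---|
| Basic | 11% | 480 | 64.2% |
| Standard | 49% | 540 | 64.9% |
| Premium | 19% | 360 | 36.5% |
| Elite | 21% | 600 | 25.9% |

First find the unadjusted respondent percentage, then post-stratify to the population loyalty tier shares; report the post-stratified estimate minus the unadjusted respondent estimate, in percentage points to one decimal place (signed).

Without adjustment, the pooled respondent share is:
  (480/1980)×64.2 + (540/1980)×64.9 + (360/1980)×36.5 + (600/1980)×25.9 = 47.7485%
Post-stratifying to population shares instead:
  0.11×64.2 + 0.49×64.9 + 0.19×36.5 + 0.21×25.9 = 51.237%
Difference = 51.237 − 47.7485 = 3.4885 pp.

+3.5 percentage points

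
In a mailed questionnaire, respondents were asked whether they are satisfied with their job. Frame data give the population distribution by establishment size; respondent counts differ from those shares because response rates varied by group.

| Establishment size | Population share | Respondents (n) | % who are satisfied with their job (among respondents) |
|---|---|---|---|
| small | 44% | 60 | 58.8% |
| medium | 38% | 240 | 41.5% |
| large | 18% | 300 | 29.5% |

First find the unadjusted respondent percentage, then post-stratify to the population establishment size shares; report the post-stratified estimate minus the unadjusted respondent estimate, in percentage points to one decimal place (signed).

Unadjusted (pooled respondent) estimate weights by respondent counts:
  (60/600)×58.8 + (240/600)×41.5 + (300/600)×29.5 = 37.23%
Post-stratified estimate weights by population shares:
  0.44×58.8 + 0.38×41.5 + 0.18×29.5 = 46.952%
Difference = 46.952 − 37.23 = 9.722 pp.

+9.7 percentage points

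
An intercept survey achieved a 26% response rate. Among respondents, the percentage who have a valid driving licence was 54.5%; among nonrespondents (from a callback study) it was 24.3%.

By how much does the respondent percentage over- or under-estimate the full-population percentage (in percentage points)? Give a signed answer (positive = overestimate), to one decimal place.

Nonresponse fraction = 1 − 0.26 = 0.74.
Bias = (nonresponse fraction) × (respondent percentage − nonrespondent percentage)
     = 0.74 × (54.5 − 24.3) = 0.74 × 30.2 = 22.348.

+22.3 percentage points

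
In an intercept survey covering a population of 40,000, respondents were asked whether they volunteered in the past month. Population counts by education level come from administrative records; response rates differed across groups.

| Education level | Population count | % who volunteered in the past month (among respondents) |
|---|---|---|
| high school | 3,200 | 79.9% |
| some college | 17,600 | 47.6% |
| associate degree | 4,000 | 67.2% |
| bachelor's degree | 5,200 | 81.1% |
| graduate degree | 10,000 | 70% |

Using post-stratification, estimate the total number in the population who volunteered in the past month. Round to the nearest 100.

Estimated count per cell = population count × respondent percentage:
  high school: 3,200 × 79.9% = 2556.8
  some college: 17,600 × 47.6% = 8377.6
  associate degree: 4,000 × 67.2% = 2688
  bachelor's degree: 5,200 × 81.1% = 4217.2
  graduate degree: 10,000 × 70% = 7000
Estimated total = 24839.6 → 24,800.

24,800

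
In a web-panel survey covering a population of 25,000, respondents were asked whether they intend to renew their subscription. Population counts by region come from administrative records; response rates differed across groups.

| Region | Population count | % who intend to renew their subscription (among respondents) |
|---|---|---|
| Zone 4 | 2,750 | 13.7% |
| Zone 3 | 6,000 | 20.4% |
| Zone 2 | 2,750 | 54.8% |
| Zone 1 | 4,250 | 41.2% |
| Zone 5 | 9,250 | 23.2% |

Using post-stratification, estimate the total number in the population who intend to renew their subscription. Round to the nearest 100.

7,000

Apply each group's respondent rate to its population count:
  Zone 4: 2,750 × 13.7% = 376.75
  Zone 3: 6,000 × 20.4% = 1224
  Zone 2: 2,750 × 54.8% = 1507
  Zone 1: 4,250 × 41.2% = 1751
  Zone 5: 9,250 × 23.2% = 2146
Estimated total = 7004.75 → 7,000.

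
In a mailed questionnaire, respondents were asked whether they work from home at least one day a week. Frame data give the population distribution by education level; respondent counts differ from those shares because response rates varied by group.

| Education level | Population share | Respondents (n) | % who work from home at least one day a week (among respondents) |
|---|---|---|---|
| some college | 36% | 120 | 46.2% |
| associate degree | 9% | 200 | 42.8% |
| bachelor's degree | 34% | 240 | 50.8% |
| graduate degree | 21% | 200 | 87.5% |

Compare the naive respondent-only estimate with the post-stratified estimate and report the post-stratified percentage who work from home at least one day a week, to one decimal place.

Unadjusted (pooled respondent) estimate weights by respondent counts:
  (120/760)×46.2 + (200/760)×42.8 + (240/760)×50.8 + (200/760)×87.5 = 57.6263%
Post-stratifying to population shares instead:
  0.36×46.2 + 0.09×42.8 + 0.34×50.8 + 0.21×87.5 = 56.131%

56.1%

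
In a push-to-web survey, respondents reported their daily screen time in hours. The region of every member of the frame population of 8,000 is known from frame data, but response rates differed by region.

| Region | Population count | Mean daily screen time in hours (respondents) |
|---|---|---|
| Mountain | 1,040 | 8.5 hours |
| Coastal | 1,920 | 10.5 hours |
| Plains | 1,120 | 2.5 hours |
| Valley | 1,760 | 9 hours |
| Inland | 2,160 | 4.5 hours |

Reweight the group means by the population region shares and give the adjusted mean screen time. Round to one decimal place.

Weight each group's respondent value by its population share:
  Mountain: (1,040/8,000) × 8.5 = 1.105
  Coastal: (1,920/8,000) × 10.5 = 2.52
  Plains: (1,120/8,000) × 2.5 = 0.35
  Valley: (1,760/8,000) × 9 = 1.98
  Inland: (2,160/8,000) × 4.5 = 1.215
Post-stratified estimate = 7.17 → 7.2.

7.2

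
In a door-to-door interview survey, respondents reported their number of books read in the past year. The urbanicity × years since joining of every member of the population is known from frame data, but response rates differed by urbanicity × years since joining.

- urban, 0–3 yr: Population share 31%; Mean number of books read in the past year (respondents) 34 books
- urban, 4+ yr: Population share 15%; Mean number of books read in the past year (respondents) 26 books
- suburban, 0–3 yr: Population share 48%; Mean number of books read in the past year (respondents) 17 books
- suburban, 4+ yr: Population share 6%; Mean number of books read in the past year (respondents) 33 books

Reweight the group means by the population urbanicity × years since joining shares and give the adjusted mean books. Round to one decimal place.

Each cell contributes population-share × respondent value:
  urban, 0–3 yr: 0.31 × 34 = 10.54
  urban, 4+ yr: 0.15 × 26 = 3.9
  suburban, 0–3 yr: 0.48 × 17 = 8.16
  suburban, 4+ yr: 0.06 × 33 = 1.98
Post-stratified estimate = 24.58 → 24.6.

24.6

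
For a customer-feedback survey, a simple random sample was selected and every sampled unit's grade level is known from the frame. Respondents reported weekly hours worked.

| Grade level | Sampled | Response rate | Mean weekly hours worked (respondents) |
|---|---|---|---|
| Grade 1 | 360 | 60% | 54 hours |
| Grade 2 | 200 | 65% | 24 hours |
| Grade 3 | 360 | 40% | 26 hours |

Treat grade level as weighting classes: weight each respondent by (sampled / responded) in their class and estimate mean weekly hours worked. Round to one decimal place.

With weight = n_sampled/n_responded per class, the weighted class total is n_sampled:
  Grade 1: 360 × 54 = 19,440
  Grade 2: 200 × 24 = 4800
  Grade 3: 360 × 26 = 9360
Adjusted estimate = 33,600 / 920 = 36.5217 → 36.5.

36.5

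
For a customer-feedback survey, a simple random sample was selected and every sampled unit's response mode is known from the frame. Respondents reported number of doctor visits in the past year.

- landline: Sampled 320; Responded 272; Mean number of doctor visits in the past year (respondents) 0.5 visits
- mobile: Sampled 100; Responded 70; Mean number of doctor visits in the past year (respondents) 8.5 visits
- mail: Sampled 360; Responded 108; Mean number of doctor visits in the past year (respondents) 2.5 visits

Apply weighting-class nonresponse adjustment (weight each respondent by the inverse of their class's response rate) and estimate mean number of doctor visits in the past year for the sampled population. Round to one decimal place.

Response rates by class: landline 272/320 = 85%, mobile 70/100 = 70%, mail 108/360 = 30%.
Inverse-response-rate weighting restores each class to its sampled count, so class totals weight by n_sampled:
  landline: 320 × 0.5 = 160
  mobile: 100 × 8.5 = 850
  mail: 360 × 2.5 = 900
Adjusted estimate = 1910 / 780 = 2.44872 → 2.4.

2.4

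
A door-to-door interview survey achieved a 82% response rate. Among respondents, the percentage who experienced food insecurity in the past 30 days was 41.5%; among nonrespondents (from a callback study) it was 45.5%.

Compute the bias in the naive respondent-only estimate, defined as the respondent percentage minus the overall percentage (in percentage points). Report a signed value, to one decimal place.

-0.7 percentage points

Nonresponse fraction = 1 − 0.82 = 0.18.
Bias = (nonresponse fraction) × (respondent percentage − nonrespondent percentage)
     = 0.18 × (41.5 − 45.5) = 0.18 × -4 = -0.72.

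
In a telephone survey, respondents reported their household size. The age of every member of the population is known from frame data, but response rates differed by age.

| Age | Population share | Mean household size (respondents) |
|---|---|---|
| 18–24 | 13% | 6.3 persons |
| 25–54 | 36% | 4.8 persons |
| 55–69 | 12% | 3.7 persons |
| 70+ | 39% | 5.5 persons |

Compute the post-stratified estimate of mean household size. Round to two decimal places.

5.14

Post-stratification weights by population share, not respondent share:
  18–24: 0.13 × 6.3 = 0.819
  25–54: 0.36 × 4.8 = 1.728
  55–69: 0.12 × 3.7 = 0.444
  70+: 0.39 × 5.5 = 2.145
Post-stratified estimate = 5.136 → 5.14.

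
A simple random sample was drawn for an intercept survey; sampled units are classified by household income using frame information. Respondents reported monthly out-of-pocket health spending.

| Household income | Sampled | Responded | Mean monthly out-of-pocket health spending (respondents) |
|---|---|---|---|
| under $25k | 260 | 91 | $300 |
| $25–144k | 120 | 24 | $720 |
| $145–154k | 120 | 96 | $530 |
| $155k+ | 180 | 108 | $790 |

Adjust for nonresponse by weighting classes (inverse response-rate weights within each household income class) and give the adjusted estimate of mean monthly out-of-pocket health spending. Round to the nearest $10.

Response rates by class: under $25k 91/260 = 35%, $25–144k 24/120 = 20%, $145–154k 96/120 = 80%, $155k+ 108/180 = 60%.
Each respondent's weight = sampled/responded in their class; summing within a class gives n_sampled, so:
  under $25k: 260 × 300 = 78,000
  $25–144k: 120 × 720 = 86,400
  $145–154k: 120 × 530 = 63,600
  $155k+: 180 × 790 = 142,200
Adjusted estimate = 370,200 / 680 = 544.412 → $540.

$540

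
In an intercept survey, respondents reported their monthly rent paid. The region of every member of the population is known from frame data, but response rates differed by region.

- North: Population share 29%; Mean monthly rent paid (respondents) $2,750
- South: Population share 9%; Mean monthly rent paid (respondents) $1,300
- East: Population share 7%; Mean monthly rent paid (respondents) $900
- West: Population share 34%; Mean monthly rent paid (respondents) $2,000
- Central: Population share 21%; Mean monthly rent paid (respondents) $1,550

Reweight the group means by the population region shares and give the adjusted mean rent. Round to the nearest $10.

Each cell contributes population-share × respondent value:
  North: 0.29 × 2750 = 797.5
  South: 0.09 × 1300 = 117
  East: 0.07 × 900 = 63
  West: 0.34 × 2000 = 680
  Central: 0.21 × 1550 = 325.5
Post-stratified estimate = 1983 → $1,980.

$1,980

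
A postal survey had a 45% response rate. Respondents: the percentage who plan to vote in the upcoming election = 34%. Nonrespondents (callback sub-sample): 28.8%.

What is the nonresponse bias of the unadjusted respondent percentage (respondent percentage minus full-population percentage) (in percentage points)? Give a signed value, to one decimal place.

Nonresponse fraction = 1 − 0.45 = 0.55.
Bias = (nonresponse fraction) × (respondent percentage − nonrespondent percentage)
     = 0.55 × (34 − 28.8) = 0.55 × 5.2 = 2.86.

+2.9 percentage points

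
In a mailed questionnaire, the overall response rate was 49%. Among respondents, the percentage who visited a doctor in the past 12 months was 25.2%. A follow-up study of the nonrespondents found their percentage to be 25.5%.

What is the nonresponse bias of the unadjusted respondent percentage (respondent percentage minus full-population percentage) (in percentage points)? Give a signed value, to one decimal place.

-0.2 percentage points

Nonresponse fraction = 1 − 0.49 = 0.51.
Bias = (nonresponse fraction) × (respondent percentage − nonrespondent percentage)
     = 0.51 × (25.2 − 25.5) = 0.51 × -0.3 = -0.153.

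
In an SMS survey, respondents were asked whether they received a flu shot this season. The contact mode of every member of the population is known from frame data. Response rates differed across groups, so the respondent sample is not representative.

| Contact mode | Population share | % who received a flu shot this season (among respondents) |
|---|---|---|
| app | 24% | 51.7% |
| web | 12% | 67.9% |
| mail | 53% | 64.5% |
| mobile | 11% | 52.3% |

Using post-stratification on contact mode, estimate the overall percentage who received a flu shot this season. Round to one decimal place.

Reweight to the known contact mode distribution:
  app: 0.24 × 51.7 = 12.408
  web: 0.12 × 67.9 = 8.148
  mail: 0.53 × 64.5 = 34.185
  mobile: 0.11 × 52.3 = 5.753
Post-stratified estimate = 60.494 → 60.5%.

60.5%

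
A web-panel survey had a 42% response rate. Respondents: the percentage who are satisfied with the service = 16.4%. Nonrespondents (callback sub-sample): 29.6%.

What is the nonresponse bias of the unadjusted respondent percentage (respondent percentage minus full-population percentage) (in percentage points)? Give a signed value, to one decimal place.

Nonresponse fraction = 1 − 0.42 = 0.58.
Bias = (nonresponse fraction) × (respondent percentage − nonrespondent percentage)
     = 0.58 × (16.4 − 29.6) = 0.58 × -13.2 = -7.656.

-7.7 percentage points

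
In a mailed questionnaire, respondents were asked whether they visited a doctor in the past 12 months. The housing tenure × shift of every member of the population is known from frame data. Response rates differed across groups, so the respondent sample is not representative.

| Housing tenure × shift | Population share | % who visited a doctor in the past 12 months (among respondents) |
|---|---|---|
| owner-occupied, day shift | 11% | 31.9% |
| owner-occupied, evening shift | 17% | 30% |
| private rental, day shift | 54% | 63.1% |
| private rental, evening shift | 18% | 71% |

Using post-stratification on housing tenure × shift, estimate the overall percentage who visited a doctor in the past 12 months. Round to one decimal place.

55.5%

Post-stratification weights by population share, not respondent share:
  owner-occupied, day shift: 0.11 × 31.9 = 3.509
  owner-occupied, evening shift: 0.17 × 30 = 5.1
  private rental, day shift: 0.54 × 63.1 = 34.074
  private rental, evening shift: 0.18 × 71 = 12.78
Post-stratified estimate = 55.463 → 55.5%.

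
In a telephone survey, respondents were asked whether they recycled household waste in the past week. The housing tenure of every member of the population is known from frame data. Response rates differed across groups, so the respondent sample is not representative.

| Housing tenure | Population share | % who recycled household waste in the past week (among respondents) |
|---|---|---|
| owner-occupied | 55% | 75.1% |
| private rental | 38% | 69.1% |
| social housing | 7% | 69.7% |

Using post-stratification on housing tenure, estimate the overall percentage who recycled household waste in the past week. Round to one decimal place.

Weight each group's respondent value by its population share:
  owner-occupied: 0.55 × 75.1 = 41.305
  private rental: 0.38 × 69.1 = 26.258
  social housing: 0.07 × 69.7 = 4.879
Post-stratified estimate = 72.442 → 72.4%.

72.4%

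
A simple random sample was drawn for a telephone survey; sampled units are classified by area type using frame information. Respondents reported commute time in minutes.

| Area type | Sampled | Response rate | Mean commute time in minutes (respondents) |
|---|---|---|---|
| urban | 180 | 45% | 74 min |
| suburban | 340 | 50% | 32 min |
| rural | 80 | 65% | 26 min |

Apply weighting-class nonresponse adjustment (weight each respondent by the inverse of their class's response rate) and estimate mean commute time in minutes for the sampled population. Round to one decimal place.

Each respondent's weight = sampled/responded in their class; summing within a class gives n_sampled, so:
  urban: 180 × 74 = 13,320
  suburban: 340 × 32 = 10,880
  rural: 80 × 26 = 2080
Adjusted estimate = 26,280 / 600 = 43.8 → 43.8.

43.8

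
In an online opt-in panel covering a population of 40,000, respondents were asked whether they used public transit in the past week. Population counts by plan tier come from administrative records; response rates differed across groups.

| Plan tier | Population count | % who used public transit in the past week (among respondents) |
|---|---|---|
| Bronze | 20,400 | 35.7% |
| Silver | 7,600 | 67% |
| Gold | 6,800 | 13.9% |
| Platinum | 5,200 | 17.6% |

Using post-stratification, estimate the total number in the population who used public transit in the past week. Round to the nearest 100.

Each cell contributes its population count × the respondent rate:
  Bronze: 20,400 × 35.7% = 7282.8
  Silver: 7,600 × 67% = 5092
  Gold: 6,800 × 13.9% = 945.2
  Platinum: 5,200 × 17.6% = 915.2
Estimated total = 14235.2 → 14,200.

14,200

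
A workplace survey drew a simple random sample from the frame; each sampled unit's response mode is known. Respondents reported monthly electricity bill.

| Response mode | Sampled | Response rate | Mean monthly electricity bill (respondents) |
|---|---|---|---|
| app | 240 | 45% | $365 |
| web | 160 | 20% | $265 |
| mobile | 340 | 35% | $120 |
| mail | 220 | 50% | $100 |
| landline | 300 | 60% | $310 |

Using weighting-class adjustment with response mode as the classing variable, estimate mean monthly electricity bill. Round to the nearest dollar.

$227

Inverse-response-rate weighting restores each class to its sampled count, so class totals weight by n_sampled:
  app: 240 × 365 = 87,600
  web: 160 × 265 = 42,400
  mobile: 340 × 120 = 40,800
  mail: 220 × 100 = 22,000
  landline: 300 × 310 = 93,000
Adjusted estimate = 285,800 / 1,260 = 226.825 → $227.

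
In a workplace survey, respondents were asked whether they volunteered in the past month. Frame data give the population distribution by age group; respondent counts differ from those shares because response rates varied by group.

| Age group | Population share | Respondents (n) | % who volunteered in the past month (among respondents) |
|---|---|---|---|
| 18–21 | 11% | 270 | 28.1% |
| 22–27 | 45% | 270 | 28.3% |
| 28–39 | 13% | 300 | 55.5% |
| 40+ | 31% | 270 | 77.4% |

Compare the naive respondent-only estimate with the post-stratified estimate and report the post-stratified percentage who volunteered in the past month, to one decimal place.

47.0%

Unadjusted (pooled respondent) estimate weights by respondent counts:
  (270/1110)×28.1 + (270/1110)×28.3 + (300/1110)×55.5 + (270/1110)×77.4 = 47.5459%
Post-stratified estimate weights by population shares:
  0.11×28.1 + 0.45×28.3 + 0.13×55.5 + 0.31×77.4 = 47.035%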